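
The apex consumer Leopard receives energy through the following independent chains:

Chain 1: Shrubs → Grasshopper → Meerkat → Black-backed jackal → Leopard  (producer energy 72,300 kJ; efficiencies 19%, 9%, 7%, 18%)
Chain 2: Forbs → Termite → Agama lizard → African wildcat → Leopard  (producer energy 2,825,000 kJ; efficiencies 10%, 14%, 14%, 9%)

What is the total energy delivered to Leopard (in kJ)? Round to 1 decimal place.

513.9 kJ

Chain 1: 72300 × 0.19 × 0.09 × 0.07 × 0.18 = 15.577758 kJ
Chain 2: 2825000 × 0.1 × 0.14 × 0.14 × 0.09 = 498.33 kJ
Total at Leopard: 15.577758 + 498.33 = 513.907758 kJ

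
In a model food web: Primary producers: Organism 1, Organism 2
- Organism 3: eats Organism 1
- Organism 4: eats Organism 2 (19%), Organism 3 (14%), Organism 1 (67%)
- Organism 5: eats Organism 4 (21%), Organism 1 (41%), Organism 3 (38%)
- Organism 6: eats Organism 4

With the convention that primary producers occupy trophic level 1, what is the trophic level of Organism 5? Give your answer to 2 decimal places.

2.62

Organism 3: 1 + 1 = 2
Organism 4: 1 + (0.19×1 + 0.14×2 + 0.67×1) = 2.14
Organism 5: 1 + (0.21×2.14 + 0.41×1 + 0.38×2) = 2.6194
Organism 6: 1 + 2.14 = 3.14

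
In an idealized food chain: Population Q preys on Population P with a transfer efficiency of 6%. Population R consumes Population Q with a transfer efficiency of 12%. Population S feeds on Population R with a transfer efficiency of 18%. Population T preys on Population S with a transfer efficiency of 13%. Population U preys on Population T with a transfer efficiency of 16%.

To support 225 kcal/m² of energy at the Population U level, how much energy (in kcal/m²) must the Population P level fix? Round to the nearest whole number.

8346688 kcal/m²

Cumulative transfer efficiency: 0.06 × 0.12 × 0.18 × 0.13 × 0.16 = 0.0000269568
Population P energy = 225 / 0.0000269568 = 8346688 kcal/m²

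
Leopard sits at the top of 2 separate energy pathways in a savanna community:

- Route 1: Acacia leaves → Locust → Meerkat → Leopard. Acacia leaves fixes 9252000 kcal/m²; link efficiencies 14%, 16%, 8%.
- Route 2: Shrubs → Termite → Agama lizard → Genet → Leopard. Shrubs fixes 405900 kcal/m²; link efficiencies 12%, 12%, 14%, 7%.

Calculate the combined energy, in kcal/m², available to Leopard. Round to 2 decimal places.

16636.86 kcal/m²

Route 1: 9252000 × 0.14 × 0.16 × 0.08 = 16579.584 kcal/m²
Route 2: 405900 × 0.12 × 0.12 × 0.14 × 0.07 = 57.280608 kcal/m²
Total at Leopard: 16579.584 + 57.280608 = 16636.864608 kcal/m²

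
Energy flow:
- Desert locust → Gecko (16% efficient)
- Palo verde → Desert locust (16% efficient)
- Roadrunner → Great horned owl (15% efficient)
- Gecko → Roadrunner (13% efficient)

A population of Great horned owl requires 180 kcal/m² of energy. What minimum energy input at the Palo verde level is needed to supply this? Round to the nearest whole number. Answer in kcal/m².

360577 kcal/m²

Cumulative transfer efficiency: 0.16 × 0.16 × 0.13 × 0.15 = 0.0004992
Palo verde energy = 180 / 0.0004992 = 360577 kcal/m²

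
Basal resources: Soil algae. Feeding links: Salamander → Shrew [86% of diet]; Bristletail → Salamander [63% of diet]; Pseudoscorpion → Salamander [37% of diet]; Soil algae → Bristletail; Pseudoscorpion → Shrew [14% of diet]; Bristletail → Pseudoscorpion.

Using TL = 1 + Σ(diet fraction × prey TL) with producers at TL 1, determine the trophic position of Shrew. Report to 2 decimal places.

4.32

Bristletail: 1 + 1 = 2
Pseudoscorpion: 1 + 2 = 3
Salamander: 1 + (0.37×3 + 0.63×2) = 3.37
Shrew: 1 + (0.86×3.37 + 0.14×3) = 4.3182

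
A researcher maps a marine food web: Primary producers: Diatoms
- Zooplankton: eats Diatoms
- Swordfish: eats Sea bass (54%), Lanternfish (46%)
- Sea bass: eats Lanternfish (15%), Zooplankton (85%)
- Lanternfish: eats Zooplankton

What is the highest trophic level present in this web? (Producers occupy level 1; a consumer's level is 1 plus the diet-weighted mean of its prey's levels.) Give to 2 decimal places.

4.08

Zooplankton: 1 + 1 = 2
Lanternfish: 1 + 2 = 3
Sea bass: 1 + (0.15×3 + 0.85×2) = 3.15
Swordfish: 1 + (0.54×3.15 + 0.46×3) = 4.081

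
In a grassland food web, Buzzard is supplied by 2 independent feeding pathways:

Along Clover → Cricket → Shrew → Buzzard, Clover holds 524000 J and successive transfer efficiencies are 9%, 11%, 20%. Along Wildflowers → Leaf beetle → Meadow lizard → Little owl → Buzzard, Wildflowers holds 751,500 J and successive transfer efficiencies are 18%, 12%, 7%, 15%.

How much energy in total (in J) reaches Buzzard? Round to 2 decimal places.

1207.96 J

Via Clover: 524000 × 0.09 × 0.11 × 0.2 = 1037.52 J
Via Wildflowers: 751500 × 0.18 × 0.12 × 0.07 × 0.15 = 170.4402 J
Total at Buzzard: 1037.52 + 170.4402 = 1207.9602 J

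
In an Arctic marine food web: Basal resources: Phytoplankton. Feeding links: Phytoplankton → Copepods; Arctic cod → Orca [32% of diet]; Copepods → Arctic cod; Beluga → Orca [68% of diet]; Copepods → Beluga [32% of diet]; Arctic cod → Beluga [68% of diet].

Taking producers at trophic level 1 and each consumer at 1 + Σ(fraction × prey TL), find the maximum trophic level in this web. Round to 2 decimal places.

4.46

Copepods: 1 + 1 = 2
Arctic cod: 1 + 2 = 3
Beluga: 1 + (0.68×3 + 0.32×2) = 3.68
Orca: 1 + (0.32×3 + 0.68×3.68) = 4.4624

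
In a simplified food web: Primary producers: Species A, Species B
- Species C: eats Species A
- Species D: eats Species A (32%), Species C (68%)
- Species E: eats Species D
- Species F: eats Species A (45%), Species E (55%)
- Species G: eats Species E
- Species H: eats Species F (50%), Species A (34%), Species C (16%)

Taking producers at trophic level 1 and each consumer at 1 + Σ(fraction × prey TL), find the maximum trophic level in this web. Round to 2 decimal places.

Species C: 1 + 1 = 2
Species D: 1 + (0.32×1 + 0.68×2) = 2.68
Species E: 1 + 2.68 = 3.68
Species F: 1 + (0.45×1 + 0.55×3.68) = 3.474
Species G: 1 + 3.68 = 4.68
Species H: 1 + (0.5×3.474 + 0.34×1 + 0.16×2) = 3.397

4.68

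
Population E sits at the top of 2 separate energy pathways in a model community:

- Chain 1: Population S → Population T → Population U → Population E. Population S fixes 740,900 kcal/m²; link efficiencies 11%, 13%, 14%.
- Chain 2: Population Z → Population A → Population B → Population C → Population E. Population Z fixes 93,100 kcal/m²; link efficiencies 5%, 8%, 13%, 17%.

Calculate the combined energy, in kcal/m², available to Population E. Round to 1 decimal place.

1491.5 kcal/m²

Chain 1: 740900 × 0.11 × 0.13 × 0.14 = 1483.2818 kcal/m²
Chain 2: 93100 × 0.05 × 0.08 × 0.13 × 0.17 = 8.23004 kcal/m²
Total at Population E: 1483.2818 + 8.23004 = 1491.51184 kcal/m²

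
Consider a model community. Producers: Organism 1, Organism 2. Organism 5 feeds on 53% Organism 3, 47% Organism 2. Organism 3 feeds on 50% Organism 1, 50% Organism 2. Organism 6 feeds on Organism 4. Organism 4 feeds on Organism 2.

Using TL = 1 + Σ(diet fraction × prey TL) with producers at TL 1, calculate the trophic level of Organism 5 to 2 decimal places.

Organism 3: 1 + (0.5×1 + 0.5×1) = 2
Organism 4: 1 + 1 = 2
Organism 5: 1 + (0.53×2 + 0.47×1) = 2.53
Organism 6: 1 + 2 = 3

2.53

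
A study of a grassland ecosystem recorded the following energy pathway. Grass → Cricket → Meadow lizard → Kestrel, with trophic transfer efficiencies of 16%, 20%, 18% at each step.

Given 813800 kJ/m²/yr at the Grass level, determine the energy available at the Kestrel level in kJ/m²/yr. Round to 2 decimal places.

Cricket: 813800 × 0.16 = 130208 kJ/m²/yr
Meadow lizard: 130208 × 0.2 = 26041.6 kJ/m²/yr
Kestrel: 26041.6 × 0.18 = 4687.488 kJ/m²/yr

4687.49 kJ/m²/yr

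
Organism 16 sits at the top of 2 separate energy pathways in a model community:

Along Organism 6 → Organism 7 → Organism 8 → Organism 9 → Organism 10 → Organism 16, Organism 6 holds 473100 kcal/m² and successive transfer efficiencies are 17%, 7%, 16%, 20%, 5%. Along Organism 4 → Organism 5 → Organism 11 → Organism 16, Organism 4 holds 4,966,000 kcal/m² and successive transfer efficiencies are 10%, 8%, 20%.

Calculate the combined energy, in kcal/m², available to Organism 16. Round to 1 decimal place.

7954.6 kcal/m²

Via Organism 6: 473100 × 0.17 × 0.07 × 0.16 × 0.2 × 0.05 = 9.007824 kcal/m²
Via Organism 4: 4966000 × 0.1 × 0.08 × 0.2 = 7945.6 kcal/m²
Total at Organism 16: 9.007824 + 7945.6 = 7954.607824 kcal/m²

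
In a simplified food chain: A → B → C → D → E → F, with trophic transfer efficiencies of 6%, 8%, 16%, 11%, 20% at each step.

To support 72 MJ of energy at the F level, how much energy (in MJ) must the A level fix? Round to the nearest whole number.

4261364 MJ

Cumulative transfer efficiency: 0.06 × 0.08 × 0.16 × 0.11 × 0.2 = 0.000016896
A energy = 72 / 0.000016896 = 4261364 MJ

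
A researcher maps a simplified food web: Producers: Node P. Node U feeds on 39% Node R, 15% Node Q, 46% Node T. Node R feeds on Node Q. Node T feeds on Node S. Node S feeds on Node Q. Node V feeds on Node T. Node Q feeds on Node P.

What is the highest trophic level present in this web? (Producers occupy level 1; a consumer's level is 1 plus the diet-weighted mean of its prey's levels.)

5

Node Q: 1 + 1 = 2
Node R: 1 + 2 = 3
Node S: 1 + 2 = 3
Node T: 1 + 3 = 4
Node U: 1 + (0.39×3 + 0.15×2 + 0.46×4) = 4.31
Node V: 1 + 4 = 5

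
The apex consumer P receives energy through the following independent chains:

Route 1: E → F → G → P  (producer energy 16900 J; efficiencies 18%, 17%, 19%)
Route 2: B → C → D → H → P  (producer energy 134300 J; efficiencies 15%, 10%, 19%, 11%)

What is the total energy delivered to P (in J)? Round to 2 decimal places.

140.36 J

Route 1: 16900 × 0.18 × 0.17 × 0.19 = 98.2566 J
Route 2: 134300 × 0.15 × 0.1 × 0.19 × 0.11 = 42.10305 J
Total at P: 98.2566 + 42.10305 = 140.35965 J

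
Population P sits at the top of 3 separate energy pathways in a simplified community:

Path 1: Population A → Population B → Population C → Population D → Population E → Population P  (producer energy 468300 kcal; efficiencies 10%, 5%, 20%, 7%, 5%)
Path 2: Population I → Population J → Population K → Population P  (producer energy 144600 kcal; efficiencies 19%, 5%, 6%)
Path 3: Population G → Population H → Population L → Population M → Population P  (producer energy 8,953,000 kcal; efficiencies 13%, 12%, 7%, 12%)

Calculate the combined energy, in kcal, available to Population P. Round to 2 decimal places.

Path 1: 468300 × 0.1 × 0.05 × 0.2 × 0.07 × 0.05 = 1.63905 kcal
Path 2: 144600 × 0.19 × 0.05 × 0.06 = 82.422 kcal
Path 3: 8953000 × 0.13 × 0.12 × 0.07 × 0.12 = 1173.20112 kcal
Total at Population P: 1.63905 + 82.422 + 1173.20112 = 1257.26217 kcal

1257.26 kcal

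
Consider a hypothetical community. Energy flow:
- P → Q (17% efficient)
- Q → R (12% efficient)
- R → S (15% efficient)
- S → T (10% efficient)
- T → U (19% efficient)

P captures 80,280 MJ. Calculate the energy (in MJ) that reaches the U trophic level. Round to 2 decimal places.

Q: 80280 × 0.17 = 13647.6 MJ
R: 13647.6 × 0.12 = 1637.712 MJ
S: 1637.712 × 0.15 = 245.6568 MJ
T: 245.6568 × 0.1 = 24.56568 MJ
U: 24.56568 × 0.19 = 4.6674792 MJ

4.67 MJ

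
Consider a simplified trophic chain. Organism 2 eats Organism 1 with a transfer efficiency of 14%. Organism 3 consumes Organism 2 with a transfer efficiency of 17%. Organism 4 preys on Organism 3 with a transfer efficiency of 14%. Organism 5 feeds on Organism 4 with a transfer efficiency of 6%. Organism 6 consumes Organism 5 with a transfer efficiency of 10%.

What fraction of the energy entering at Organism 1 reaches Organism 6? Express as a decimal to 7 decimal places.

0.0000200

Product of link efficiencies: 0.14 × 0.17 × 0.14 × 0.06 × 0.1 = 0.000019992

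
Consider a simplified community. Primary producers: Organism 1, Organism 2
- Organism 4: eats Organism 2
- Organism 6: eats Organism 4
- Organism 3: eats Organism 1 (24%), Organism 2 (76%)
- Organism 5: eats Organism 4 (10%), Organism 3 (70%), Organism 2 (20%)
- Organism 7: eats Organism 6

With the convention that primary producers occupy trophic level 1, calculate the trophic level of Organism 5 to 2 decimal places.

Organism 3: 1 + (0.24×1 + 0.76×1) = 2
Organism 4: 1 + 1 = 2
Organism 5: 1 + (0.1×2 + 0.7×2 + 0.2×1) = 2.8
Organism 6: 1 + 2 = 3
Organism 7: 1 + 3 = 4

2.80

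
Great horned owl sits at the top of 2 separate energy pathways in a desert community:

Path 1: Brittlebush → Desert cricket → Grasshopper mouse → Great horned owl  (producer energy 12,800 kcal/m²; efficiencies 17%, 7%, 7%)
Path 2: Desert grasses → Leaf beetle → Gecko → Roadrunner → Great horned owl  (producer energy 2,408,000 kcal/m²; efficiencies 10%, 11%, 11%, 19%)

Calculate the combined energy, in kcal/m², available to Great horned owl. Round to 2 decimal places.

564.26 kcal/m²

Path 1: 12800 × 0.17 × 0.07 × 0.07 = 10.6624 kcal/m²
Path 2: 2408000 × 0.1 × 0.11 × 0.11 × 0.19 = 553.5992 kcal/m²
Total at Great horned owl: 10.6624 + 553.5992 = 564.2616 kcal/m²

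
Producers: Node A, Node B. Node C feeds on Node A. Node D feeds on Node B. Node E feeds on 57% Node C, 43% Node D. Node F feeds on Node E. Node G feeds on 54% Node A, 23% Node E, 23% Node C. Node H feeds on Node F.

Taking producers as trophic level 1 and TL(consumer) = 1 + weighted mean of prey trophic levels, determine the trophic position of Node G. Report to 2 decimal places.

Node C: 1 + 1 = 2
Node D: 1 + 1 = 2
Node E: 1 + (0.57×2 + 0.43×2) = 3
Node F: 1 + 3 = 4
Node G: 1 + (0.54×1 + 0.23×3 + 0.23×2) = 2.69
Node H: 1 + 4 = 5

2.69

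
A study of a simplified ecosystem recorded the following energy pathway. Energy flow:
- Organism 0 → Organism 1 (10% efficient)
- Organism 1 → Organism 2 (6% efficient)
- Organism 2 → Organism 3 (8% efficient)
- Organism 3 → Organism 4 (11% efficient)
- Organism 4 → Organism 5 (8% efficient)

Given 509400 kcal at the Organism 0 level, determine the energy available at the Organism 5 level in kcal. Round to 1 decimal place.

2.2 kcal

Organism 1: 509400 × 0.1 = 50940 kcal
Organism 2: 50940 × 0.06 = 3056.4 kcal
Organism 3: 3056.4 × 0.08 = 244.512 kcal
Organism 4: 244.512 × 0.11 = 26.89632 kcal
Organism 5: 26.89632 × 0.08 = 2.1517056 kcal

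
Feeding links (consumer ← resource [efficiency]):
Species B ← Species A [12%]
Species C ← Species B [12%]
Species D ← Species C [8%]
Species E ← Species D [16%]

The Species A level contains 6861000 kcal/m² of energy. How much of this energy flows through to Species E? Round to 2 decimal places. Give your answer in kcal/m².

1264.62 kcal/m²

Species B: 6861000 × 0.12 = 823320 kcal/m²
Species C: 823320 × 0.12 = 98798.4 kcal/m²
Species D: 98798.4 × 0.08 = 7903.872 kcal/m²
Species E: 7903.872 × 0.16 = 1264.61952 kcal/m²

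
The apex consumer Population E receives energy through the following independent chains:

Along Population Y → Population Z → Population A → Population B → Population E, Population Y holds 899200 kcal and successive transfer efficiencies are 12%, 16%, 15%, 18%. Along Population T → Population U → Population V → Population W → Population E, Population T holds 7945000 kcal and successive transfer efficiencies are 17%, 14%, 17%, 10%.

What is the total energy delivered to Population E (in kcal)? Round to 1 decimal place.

3680.7 kcal

Via Population Y: 899200 × 0.12 × 0.16 × 0.15 × 0.18 = 466.14528 kcal
Via Population T: 7945000 × 0.17 × 0.14 × 0.17 × 0.1 = 3214.547 kcal
Total at Population E: 466.14528 + 3214.547 = 3680.69228 kcal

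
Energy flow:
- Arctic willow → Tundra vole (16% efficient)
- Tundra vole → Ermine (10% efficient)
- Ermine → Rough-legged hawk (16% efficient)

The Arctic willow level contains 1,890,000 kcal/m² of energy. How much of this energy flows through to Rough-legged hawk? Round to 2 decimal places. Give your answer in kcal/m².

4838.40 kcal/m²

Tundra vole: 1890000 × 0.16 = 302400 kcal/m²
Ermine: 302400 × 0.1 = 30240 kcal/m²
Rough-legged hawk: 30240 × 0.16 = 4838.4 kcal/m²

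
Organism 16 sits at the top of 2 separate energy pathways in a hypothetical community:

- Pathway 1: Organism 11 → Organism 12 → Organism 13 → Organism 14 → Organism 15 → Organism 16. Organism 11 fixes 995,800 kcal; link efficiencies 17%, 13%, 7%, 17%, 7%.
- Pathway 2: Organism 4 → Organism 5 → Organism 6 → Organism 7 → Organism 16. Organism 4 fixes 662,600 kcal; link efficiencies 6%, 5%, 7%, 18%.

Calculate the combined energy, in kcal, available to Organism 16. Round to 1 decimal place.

43.4 kcal

Pathway 1: 995800 × 0.17 × 0.13 × 0.07 × 0.17 × 0.07 = 18.33198094 kcal
Pathway 2: 662600 × 0.06 × 0.05 × 0.07 × 0.18 = 25.04628 kcal
Total at Organism 16: 18.33198094 + 25.04628 = 43.37826094 kcal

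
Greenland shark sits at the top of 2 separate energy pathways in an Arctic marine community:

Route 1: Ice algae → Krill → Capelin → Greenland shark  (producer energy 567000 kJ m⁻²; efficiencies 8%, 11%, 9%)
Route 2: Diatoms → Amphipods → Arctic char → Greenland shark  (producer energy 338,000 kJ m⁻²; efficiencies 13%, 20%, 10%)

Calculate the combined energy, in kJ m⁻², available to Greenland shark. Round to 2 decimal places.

1327.86 kJ m⁻²

Route 1: 567000 × 0.08 × 0.11 × 0.09 = 449.064 kJ m⁻²
Route 2: 338000 × 0.13 × 0.2 × 0.1 = 878.8 kJ m⁻²
Total at Greenland shark: 449.064 + 878.8 = 1327.864 kJ m⁻²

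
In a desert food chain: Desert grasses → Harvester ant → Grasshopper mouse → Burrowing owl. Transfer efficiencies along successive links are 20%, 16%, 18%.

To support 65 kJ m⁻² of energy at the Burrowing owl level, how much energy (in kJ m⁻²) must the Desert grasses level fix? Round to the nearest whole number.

Cumulative transfer efficiency: 0.2 × 0.16 × 0.18 = 0.00576
Desert grasses energy = 65 / 0.00576 = 11285 kJ m⁻²

11285 kJ m⁻²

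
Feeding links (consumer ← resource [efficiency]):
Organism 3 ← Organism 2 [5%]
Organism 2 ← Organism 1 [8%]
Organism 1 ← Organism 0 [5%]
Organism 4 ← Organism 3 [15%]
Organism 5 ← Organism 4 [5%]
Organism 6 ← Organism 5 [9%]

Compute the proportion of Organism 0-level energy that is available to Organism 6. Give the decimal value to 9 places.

0.000000135

Product of link efficiencies: 0.05 × 0.08 × 0.05 × 0.15 × 0.05 × 0.09 = 0.000000135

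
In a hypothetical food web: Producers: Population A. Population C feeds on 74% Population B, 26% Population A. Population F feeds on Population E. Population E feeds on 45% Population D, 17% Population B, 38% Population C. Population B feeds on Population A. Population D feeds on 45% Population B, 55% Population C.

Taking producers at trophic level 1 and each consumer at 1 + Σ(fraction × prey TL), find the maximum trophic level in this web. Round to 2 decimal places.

4.91

Population B: 1 + 1 = 2
Population C: 1 + (0.74×2 + 0.26×1) = 2.74
Population D: 1 + (0.45×2 + 0.55×2.74) = 3.407
Population E: 1 + (0.45×3.407 + 0.17×2 + 0.38×2.74) = 3.91435
Population F: 1 + 3.91435 = 4.91435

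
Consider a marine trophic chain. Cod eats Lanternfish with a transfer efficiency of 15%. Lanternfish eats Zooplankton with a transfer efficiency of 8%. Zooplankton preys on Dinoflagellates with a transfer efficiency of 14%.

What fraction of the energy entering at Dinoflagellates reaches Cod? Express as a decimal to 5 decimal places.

0.00168

Product of link efficiencies: 0.14 × 0.08 × 0.15 = 0.00168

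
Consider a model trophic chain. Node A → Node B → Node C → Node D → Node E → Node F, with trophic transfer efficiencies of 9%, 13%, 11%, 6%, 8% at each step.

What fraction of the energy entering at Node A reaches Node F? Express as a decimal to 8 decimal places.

Product of link efficiencies: 0.09 × 0.13 × 0.11 × 0.06 × 0.08 = 0.0000061776

0.00000618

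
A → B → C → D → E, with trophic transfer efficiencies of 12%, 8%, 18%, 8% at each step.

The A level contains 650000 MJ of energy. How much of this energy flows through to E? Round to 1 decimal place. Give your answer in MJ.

89.9 MJ

B: 650000 × 0.12 = 78000 MJ
C: 78000 × 0.08 = 6240 MJ
D: 6240 × 0.18 = 1123.2 MJ
E: 1123.2 × 0.08 = 89.856 MJ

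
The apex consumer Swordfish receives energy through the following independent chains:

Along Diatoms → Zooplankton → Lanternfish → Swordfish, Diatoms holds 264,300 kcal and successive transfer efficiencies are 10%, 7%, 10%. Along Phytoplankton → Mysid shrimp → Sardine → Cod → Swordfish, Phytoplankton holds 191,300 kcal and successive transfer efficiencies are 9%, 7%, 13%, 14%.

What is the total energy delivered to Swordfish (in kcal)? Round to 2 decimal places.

206.94 kcal

Via Diatoms: 264300 × 0.1 × 0.07 × 0.1 = 185.01 kcal
Via Phytoplankton: 191300 × 0.09 × 0.07 × 0.13 × 0.14 = 21.934458 kcal
Total at Swordfish: 185.01 + 21.934458 = 206.944458 kcal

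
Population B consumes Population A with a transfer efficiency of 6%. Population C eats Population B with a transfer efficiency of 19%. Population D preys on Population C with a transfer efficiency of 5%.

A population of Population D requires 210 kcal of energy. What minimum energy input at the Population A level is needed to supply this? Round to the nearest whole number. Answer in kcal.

Cumulative transfer efficiency: 0.06 × 0.19 × 0.05 = 0.00057
Population A energy = 210 / 0.00057 = 368421 kcal

368421 kcal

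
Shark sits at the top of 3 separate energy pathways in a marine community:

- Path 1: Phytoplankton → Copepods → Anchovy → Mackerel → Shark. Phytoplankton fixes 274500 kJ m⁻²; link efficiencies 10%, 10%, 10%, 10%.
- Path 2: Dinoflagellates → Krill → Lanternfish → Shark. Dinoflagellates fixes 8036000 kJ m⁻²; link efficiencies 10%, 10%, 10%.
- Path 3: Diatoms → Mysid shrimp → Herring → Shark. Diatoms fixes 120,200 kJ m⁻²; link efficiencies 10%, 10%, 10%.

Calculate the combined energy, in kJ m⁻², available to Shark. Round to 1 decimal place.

Path 1: 274500 × 0.1 × 0.1 × 0.1 × 0.1 = 27.45 kJ m⁻²
Path 2: 8036000 × 0.1 × 0.1 × 0.1 = 8036 kJ m⁻²
Path 3: 120200 × 0.1 × 0.1 × 0.1 = 120.2 kJ m⁻²
Total at Shark: 27.45 + 8036 + 120.2 = 8183.65 kJ m⁻²

8183.7 kJ m⁻²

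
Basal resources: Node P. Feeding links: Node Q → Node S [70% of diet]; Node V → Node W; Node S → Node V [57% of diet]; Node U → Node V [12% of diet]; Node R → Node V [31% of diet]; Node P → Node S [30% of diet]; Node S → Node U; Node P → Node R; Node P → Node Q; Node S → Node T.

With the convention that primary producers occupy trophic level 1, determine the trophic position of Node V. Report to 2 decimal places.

Node Q: 1 + 1 = 2
Node R: 1 + 1 = 2
Node S: 1 + (0.3×1 + 0.7×2) = 2.7
Node T: 1 + 2.7 = 3.7
Node U: 1 + 2.7 = 3.7
Node V: 1 + (0.31×2 + 0.12×3.7 + 0.57×2.7) = 3.603
Node W: 1 + 3.603 = 4.603

3.60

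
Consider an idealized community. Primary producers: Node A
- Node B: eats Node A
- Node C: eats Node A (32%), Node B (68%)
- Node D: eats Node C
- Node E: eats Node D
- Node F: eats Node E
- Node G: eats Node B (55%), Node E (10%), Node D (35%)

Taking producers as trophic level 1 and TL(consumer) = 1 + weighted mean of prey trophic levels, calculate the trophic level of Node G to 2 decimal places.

3.86

Node B: 1 + 1 = 2
Node C: 1 + (0.32×1 + 0.68×2) = 2.68
Node D: 1 + 2.68 = 3.68
Node E: 1 + 3.68 = 4.68
Node F: 1 + 4.68 = 5.68
Node G: 1 + (0.55×2 + 0.1×4.68 + 0.35×3.68) = 3.856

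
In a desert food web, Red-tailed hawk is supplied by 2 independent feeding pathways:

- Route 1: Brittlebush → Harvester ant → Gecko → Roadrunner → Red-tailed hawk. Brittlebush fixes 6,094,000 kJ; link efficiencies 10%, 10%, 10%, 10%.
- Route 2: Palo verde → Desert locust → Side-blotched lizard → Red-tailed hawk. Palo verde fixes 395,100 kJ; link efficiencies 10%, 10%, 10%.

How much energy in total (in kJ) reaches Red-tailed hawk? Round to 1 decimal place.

1004.5 kJ

Route 1: 6094000 × 0.1 × 0.1 × 0.1 × 0.1 = 609.4 kJ
Route 2: 395100 × 0.1 × 0.1 × 0.1 = 395.1 kJ
Total at Red-tailed hawk: 609.4 + 395.1 = 1004.5 kJ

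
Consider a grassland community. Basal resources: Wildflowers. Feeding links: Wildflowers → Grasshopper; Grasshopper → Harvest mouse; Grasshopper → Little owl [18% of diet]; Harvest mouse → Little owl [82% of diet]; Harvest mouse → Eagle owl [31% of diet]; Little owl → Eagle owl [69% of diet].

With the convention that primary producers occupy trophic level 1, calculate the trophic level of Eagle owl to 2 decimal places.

4.57

Grasshopper: 1 + 1 = 2
Harvest mouse: 1 + 2 = 3
Little owl: 1 + (0.18×2 + 0.82×3) = 3.82
Eagle owl: 1 + (0.31×3 + 0.69×3.82) = 4.5658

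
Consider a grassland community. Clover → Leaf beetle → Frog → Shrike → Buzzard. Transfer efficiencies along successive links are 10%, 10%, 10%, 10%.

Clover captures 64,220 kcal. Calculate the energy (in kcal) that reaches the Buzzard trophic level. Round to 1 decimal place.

6.4 kcal

Leaf beetle: 64220 × 0.1 = 6422 kcal
Frog: 6422 × 0.1 = 642.2 kcal
Shrike: 642.2 × 0.1 = 64.22 kcal
Buzzard: 64.22 × 0.1 = 6.422 kcal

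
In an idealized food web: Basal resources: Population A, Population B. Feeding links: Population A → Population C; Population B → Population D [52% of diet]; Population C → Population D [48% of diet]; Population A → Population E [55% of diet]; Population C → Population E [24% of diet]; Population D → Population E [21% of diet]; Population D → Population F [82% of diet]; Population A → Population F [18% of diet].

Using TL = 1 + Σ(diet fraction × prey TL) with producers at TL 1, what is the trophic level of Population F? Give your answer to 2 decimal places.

3.21

Population C: 1 + 1 = 2
Population D: 1 + (0.52×1 + 0.48×2) = 2.48
Population E: 1 + (0.55×1 + 0.24×2 + 0.21×2.48) = 2.5508
Population F: 1 + (0.82×2.48 + 0.18×1) = 3.2136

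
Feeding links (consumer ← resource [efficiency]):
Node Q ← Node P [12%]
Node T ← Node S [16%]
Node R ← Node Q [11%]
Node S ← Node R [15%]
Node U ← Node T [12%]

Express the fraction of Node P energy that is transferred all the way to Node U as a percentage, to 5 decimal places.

Product of link efficiencies: 0.12 × 0.11 × 0.15 × 0.16 × 0.12 = 0.000038016
As a percentage: 0.000038016 × 100 = 0.00380%

0.00380%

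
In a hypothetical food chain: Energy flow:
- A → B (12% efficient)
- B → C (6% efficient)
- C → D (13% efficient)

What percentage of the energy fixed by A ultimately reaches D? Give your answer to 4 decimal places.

Product of link efficiencies: 0.12 × 0.06 × 0.13 = 0.000936
As a percentage: 0.000936 × 100 = 0.0936%

0.0936%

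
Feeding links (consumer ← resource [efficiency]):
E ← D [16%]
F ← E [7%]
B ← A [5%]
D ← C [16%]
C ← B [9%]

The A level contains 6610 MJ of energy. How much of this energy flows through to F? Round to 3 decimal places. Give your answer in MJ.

B: 6610 × 0.05 = 330.5 MJ
C: 330.5 × 0.09 = 29.745 MJ
D: 29.745 × 0.16 = 4.7592 MJ
E: 4.7592 × 0.16 = 0.761472 MJ
F: 0.761472 × 0.07 = 0.05330304 MJ

0.053 MJ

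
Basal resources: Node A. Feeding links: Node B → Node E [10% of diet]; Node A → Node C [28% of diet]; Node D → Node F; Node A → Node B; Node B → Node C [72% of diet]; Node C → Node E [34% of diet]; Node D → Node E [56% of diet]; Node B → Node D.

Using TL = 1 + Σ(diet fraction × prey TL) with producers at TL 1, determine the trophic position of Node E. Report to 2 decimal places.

3.80

Node B: 1 + 1 = 2
Node C: 1 + (0.28×1 + 0.72×2) = 2.72
Node D: 1 + 2 = 3
Node E: 1 + (0.1×2 + 0.56×3 + 0.34×2.72) = 3.8048
Node F: 1 + 3 = 4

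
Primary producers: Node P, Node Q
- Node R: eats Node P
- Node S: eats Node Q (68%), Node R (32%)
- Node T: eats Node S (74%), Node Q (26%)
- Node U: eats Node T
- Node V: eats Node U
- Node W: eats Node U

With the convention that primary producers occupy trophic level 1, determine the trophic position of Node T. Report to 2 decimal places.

Node R: 1 + 1 = 2
Node S: 1 + (0.68×1 + 0.32×2) = 2.32
Node T: 1 + (0.74×2.32 + 0.26×1) = 2.9768
Node U: 1 + 2.9768 = 3.9768
Node V: 1 + 3.9768 = 4.9768
Node W: 1 + 3.9768 = 4.9768

2.98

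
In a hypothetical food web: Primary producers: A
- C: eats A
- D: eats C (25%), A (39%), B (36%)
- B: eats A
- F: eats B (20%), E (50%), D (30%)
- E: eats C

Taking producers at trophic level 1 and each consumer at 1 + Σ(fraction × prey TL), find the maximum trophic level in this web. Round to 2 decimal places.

3.68

B: 1 + 1 = 2
C: 1 + 1 = 2
D: 1 + (0.25×2 + 0.39×1 + 0.36×2) = 2.61
E: 1 + 2 = 3
F: 1 + (0.2×2 + 0.5×3 + 0.3×2.61) = 3.683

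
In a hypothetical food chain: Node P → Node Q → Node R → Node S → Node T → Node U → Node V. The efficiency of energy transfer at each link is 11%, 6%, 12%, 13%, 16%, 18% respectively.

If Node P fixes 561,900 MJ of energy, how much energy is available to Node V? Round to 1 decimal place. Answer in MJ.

1.7 MJ

Node Q: 561900 × 0.11 = 61809 MJ
Node R: 61809 × 0.06 = 3708.54 MJ
Node S: 3708.54 × 0.12 = 445.0248 MJ
Node T: 445.0248 × 0.13 = 57.853224 MJ
Node U: 57.853224 × 0.16 = 9.25651584 MJ
Node V: 9.25651584 × 0.18 = 1.6661728512 MJ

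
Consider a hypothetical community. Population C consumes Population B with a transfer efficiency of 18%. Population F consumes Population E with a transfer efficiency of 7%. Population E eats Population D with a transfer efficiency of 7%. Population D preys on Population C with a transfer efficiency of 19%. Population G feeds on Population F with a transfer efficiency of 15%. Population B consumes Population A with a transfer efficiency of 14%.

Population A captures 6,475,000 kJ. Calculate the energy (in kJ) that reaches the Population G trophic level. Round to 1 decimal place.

Population B: 6475000 × 0.14 = 906500 kJ
Population C: 906500 × 0.18 = 163170 kJ
Population D: 163170 × 0.19 = 31002.3 kJ
Population E: 31002.3 × 0.07 = 2170.161 kJ
Population F: 2170.161 × 0.07 = 151.91127 kJ
Population G: 151.91127 × 0.15 = 22.7866905 kJ

22.8 kJ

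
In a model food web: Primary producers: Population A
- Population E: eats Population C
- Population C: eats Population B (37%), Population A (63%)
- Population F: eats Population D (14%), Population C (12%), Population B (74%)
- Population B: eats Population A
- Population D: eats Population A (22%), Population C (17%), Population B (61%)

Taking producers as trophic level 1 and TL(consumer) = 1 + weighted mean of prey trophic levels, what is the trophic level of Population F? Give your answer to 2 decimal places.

Population B: 1 + 1 = 2
Population C: 1 + (0.37×2 + 0.63×1) = 2.37
Population D: 1 + (0.22×1 + 0.17×2.37 + 0.61×2) = 2.8429
Population E: 1 + 2.37 = 3.37
Population F: 1 + (0.14×2.8429 + 0.12×2.37 + 0.74×2) = 3.162406

3.16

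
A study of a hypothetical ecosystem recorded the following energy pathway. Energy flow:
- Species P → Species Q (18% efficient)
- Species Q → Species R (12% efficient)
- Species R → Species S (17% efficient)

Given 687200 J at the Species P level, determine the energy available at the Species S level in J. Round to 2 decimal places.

Species Q: 687200 × 0.18 = 123696 J
Species R: 123696 × 0.12 = 14843.52 J
Species S: 14843.52 × 0.17 = 2523.3984 J

2523.40 J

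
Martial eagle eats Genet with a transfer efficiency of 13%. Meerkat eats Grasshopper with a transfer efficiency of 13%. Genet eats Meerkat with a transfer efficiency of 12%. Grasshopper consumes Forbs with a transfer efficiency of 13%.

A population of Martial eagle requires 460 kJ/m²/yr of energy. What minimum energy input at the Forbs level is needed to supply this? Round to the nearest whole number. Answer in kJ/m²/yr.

1744804 kJ/m²/yr

Cumulative transfer efficiency: 0.13 × 0.13 × 0.12 × 0.13 = 0.00026364
Forbs energy = 460 / 0.00026364 = 1744804 kJ/m²/yr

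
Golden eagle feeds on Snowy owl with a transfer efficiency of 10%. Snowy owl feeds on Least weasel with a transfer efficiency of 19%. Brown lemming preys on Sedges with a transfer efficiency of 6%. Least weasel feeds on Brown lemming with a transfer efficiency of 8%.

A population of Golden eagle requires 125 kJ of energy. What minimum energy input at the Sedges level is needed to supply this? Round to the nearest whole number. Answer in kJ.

Cumulative transfer efficiency: 0.06 × 0.08 × 0.19 × 0.1 = 0.0000912
Sedges energy = 125 / 0.0000912 = 1370614 kJ

1370614 kJ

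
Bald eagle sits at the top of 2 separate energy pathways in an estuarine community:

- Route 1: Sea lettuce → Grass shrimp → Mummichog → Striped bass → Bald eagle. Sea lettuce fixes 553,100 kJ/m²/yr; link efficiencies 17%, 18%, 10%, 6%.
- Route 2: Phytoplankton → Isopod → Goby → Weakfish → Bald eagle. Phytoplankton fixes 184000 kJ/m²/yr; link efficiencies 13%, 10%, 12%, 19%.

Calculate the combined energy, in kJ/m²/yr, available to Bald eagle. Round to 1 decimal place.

Route 1: 553100 × 0.17 × 0.18 × 0.1 × 0.06 = 101.54916 kJ/m²/yr
Route 2: 184000 × 0.13 × 0.1 × 0.12 × 0.19 = 54.5376 kJ/m²/yr
Total at Bald eagle: 101.54916 + 54.5376 = 156.08676 kJ/m²/yr

156.1 kJ/m²/yr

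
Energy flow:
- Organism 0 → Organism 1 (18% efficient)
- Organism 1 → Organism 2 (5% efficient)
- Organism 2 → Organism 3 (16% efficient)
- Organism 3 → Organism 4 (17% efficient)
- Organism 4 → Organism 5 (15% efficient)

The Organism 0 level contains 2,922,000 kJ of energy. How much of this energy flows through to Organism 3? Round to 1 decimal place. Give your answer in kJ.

4207.7 kJ

Organism 1: 2922000 × 0.18 = 525960 kJ
Organism 2: 525960 × 0.05 = 26298 kJ
Organism 3: 26298 × 0.16 = 4207.68 kJ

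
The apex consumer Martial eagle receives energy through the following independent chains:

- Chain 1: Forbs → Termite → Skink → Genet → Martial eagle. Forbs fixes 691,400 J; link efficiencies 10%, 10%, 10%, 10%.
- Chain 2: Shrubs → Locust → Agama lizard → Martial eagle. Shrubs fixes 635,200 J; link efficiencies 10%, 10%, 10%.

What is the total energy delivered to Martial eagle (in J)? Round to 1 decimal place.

Chain 1: 691400 × 0.1 × 0.1 × 0.1 × 0.1 = 69.14 J
Chain 2: 635200 × 0.1 × 0.1 × 0.1 = 635.2 J
Total at Martial eagle: 69.14 + 635.2 = 704.34 J

704.3 J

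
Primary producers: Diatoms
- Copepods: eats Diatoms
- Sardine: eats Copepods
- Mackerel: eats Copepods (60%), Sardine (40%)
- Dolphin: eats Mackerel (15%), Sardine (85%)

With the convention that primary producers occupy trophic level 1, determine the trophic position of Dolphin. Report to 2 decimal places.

4.06

Copepods: 1 + 1 = 2
Sardine: 1 + 2 = 3
Mackerel: 1 + (0.6×2 + 0.4×3) = 3.4
Dolphin: 1 + (0.15×3.4 + 0.85×3) = 4.06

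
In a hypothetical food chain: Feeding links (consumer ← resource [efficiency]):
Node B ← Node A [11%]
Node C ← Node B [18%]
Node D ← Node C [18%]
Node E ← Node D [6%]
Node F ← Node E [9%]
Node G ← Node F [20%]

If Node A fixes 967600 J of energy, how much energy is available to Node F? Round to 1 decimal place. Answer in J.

18.6 J

Node B: 967600 × 0.11 = 106436 J
Node C: 106436 × 0.18 = 19158.48 J
Node D: 19158.48 × 0.18 = 3448.5264 J
Node E: 3448.5264 × 0.06 = 206.911584 J
Node F: 206.911584 × 0.09 = 18.62204256 J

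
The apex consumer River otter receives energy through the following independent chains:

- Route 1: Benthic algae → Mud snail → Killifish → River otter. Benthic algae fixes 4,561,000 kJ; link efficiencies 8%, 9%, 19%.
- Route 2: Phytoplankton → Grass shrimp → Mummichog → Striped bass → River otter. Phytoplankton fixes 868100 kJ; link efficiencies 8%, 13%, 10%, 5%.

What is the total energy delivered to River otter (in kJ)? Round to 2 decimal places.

6284.59 kJ

Route 1: 4561000 × 0.08 × 0.09 × 0.19 = 6239.448 kJ
Route 2: 868100 × 0.08 × 0.13 × 0.1 × 0.05 = 45.1412 kJ
Total at River otter: 6239.448 + 45.1412 = 6284.5892 kJ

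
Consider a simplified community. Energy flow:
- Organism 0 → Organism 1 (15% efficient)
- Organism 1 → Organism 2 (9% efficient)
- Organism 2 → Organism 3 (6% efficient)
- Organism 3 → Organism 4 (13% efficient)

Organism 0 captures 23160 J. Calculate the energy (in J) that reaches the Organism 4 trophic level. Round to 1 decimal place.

Organism 1: 23160 × 0.15 = 3474 J
Organism 2: 3474 × 0.09 = 312.66 J
Organism 3: 312.66 × 0.06 = 18.7596 J
Organism 4: 18.7596 × 0.13 = 2.438748 J

2.4 J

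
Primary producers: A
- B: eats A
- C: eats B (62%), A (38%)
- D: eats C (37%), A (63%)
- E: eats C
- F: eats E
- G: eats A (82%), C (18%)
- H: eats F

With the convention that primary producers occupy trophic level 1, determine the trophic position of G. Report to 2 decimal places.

B: 1 + 1 = 2
C: 1 + (0.62×2 + 0.38×1) = 2.62
D: 1 + (0.37×2.62 + 0.63×1) = 2.5994
E: 1 + 2.62 = 3.62
F: 1 + 3.62 = 4.62
G: 1 + (0.82×1 + 0.18×2.62) = 2.2916
H: 1 + 4.62 = 5.62

2.29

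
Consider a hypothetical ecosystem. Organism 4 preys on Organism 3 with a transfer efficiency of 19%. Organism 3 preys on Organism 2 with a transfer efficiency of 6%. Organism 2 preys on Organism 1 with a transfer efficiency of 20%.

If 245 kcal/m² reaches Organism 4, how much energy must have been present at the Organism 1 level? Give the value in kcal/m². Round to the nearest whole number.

107456 kcal/m²

Cumulative transfer efficiency: 0.2 × 0.06 × 0.19 = 0.00228
Organism 1 energy = 245 / 0.00228 = 107456 kcal/m²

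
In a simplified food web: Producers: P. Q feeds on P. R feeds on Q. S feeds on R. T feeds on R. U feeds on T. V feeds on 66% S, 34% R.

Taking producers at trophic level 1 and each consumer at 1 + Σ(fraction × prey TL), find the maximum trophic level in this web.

5

Q: 1 + 1 = 2
R: 1 + 2 = 3
S: 1 + 3 = 4
T: 1 + 3 = 4
U: 1 + 4 = 5
V: 1 + (0.66×4 + 0.34×3) = 4.66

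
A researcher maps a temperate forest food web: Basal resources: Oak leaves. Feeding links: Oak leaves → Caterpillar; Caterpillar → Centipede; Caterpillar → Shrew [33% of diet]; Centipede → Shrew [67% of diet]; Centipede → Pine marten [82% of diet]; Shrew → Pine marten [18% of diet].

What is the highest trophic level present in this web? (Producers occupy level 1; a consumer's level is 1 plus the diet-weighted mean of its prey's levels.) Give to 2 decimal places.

Caterpillar: 1 + 1 = 2
Centipede: 1 + 2 = 3
Shrew: 1 + (0.33×2 + 0.67×3) = 3.67
Pine marten: 1 + (0.82×3 + 0.18×3.67) = 4.1206

4.12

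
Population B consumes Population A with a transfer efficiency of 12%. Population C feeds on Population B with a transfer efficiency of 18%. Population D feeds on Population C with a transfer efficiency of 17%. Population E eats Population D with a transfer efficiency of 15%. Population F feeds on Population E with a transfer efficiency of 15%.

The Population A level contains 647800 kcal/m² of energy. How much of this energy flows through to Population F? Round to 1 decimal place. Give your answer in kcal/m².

53.5 kcal/m²

Population B: 647800 × 0.12 = 77736 kcal/m²
Population C: 77736 × 0.18 = 13992.48 kcal/m²
Population D: 13992.48 × 0.17 = 2378.7216 kcal/m²
Population E: 2378.7216 × 0.15 = 356.80824 kcal/m²
Population F: 356.80824 × 0.15 = 53.521236 kcal/m²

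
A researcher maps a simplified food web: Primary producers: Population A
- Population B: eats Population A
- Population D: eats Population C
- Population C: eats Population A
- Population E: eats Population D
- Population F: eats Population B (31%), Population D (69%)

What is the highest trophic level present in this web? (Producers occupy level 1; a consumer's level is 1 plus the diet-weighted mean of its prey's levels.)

Population B: 1 + 1 = 2
Population C: 1 + 1 = 2
Population D: 1 + 2 = 3
Population E: 1 + 3 = 4
Population F: 1 + (0.31×2 + 0.69×3) = 3.69

4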